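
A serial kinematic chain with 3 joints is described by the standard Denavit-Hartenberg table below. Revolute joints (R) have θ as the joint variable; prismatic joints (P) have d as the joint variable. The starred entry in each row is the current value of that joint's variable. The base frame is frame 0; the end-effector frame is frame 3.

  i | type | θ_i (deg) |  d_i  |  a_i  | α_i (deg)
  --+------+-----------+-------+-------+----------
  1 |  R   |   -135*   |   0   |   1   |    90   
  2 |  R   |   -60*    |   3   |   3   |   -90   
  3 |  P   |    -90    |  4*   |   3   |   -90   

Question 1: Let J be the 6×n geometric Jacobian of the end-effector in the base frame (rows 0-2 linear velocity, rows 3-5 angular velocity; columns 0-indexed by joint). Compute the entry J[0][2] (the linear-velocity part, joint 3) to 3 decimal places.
-0.612

prismatic axis z_2 = (-0.6124,-0.6124,0.5000)
J_v[:, 2] = z_2; J_ω[:, 2] = (0,0,0)
entry J[0][2] = -0.6124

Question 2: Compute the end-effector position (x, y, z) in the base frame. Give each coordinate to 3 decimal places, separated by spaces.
after link 1: o_1 = (-0.7071, -0.7071, 0.0000)
after link 2: o_2 = (-3.8891, 0.3536, -2.5981)
after link 3: o_3 = (-8.4599, 0.0254, -0.5981)

-8.460 0.025 -0.598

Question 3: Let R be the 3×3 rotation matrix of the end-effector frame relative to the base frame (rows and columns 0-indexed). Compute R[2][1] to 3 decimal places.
End-effector y-axis (col 1 of R) = (0.6124,0.6124,-0.5000)
R[2][1] = -0.5000

-0.500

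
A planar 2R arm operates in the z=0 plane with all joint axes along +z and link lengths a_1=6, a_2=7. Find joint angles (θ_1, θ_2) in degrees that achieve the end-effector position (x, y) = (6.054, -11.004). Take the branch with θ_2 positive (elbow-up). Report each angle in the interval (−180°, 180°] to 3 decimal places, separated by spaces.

cos θ_2 = (157.7389−6²−7²)/(2·6·7) = 0.8659; θ_2 = 30.0098° (elbow-up)
β = atan2(-11.0040,6.0540) = -61.1820°; ψ = atan2(3.5010,12.0616) = 16.1861°
θ_1 = β − ψ = -77.3681°

-77.368 30.010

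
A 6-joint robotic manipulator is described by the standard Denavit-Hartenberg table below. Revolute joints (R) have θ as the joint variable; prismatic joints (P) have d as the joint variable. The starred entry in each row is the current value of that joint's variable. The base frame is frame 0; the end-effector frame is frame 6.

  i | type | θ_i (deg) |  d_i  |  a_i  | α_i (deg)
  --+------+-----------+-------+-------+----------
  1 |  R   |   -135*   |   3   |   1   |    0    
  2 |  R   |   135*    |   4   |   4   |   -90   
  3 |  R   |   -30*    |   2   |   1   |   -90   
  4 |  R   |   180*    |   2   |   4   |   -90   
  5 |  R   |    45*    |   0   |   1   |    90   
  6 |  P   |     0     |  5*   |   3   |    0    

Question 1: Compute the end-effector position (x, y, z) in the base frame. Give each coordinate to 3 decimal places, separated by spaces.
-3.463 1.293 -0.026

after link 1: o_1 = (-0.7071, -0.7071, 3.0000)
after link 2: o_2 = (3.2929, -0.7071, 7.0000)
after link 3: o_3 = (4.1589, 1.2929, 7.5000)
after link 4: o_4 = (1.6948, 1.2929, 3.7679)
after link 5: o_5 = (0.7289, 1.2929, 4.0268)
after link 6: o_6 = (-3.4630, 1.2929, -0.0264)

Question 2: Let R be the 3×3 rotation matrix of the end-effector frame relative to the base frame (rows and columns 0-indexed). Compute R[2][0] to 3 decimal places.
0.259

End-effector x-axis (col 0 of R) = (-0.9659,-0.0000,0.2588)
R[2][0] = 0.2588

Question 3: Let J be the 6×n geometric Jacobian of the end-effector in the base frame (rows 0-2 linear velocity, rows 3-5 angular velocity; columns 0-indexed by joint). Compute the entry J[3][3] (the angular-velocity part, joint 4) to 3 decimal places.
0.500

axis z_3 = (0.5000,0.0000,-0.8660); lever o_n−o_3 = (-7.6219,-0.0000,-7.5264)
cross product → J_v[:, 3] = (-0.0000,10.3640,0.0000)
J_ω[:, 3] = z_3
entry J[3][3] = 0.5000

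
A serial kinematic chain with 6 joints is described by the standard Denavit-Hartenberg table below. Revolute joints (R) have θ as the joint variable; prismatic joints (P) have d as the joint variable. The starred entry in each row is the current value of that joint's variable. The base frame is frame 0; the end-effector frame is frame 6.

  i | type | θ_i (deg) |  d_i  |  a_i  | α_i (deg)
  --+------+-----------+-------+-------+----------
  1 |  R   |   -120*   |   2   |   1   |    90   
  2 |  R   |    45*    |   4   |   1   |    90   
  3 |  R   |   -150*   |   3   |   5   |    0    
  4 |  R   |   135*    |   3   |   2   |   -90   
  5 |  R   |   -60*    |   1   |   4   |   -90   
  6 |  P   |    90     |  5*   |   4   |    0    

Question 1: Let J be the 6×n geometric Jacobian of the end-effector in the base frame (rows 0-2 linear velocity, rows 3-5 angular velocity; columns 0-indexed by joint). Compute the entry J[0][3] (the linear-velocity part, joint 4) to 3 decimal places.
axis z_3 = (-0.3536,-0.6124,-0.7071); lever o_n−o_3 = (0.4049,-9.4062,2.3375)
cross product → J_v[:, 3] = (-8.0826,0.5401,3.5736)
J_ω[:, 3] = z_3
entry J[0][3] = -8.0826

-8.083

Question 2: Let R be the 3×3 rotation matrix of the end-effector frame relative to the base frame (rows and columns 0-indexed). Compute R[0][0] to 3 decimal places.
End-effector x-axis (col 0 of R) = (0.9280,-0.3245,-0.1830)
R[0][0] = 0.9280

0.928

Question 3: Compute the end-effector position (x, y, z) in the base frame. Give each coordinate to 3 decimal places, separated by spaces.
after link 1: o_1 = (-0.5000, -0.8660, 2.0000)
after link 2: o_2 = (-4.3177, 0.5216, 2.7071)
after link 3: o_3 = (-1.6823, 0.0861, -2.4761)
after link 4: o_4 = (-2.9777, -3.1928, -3.2314)
after link 5: o_5 = (-5.3652, -6.4315, -4.1318)
after link 6: o_6 = (-1.2774, -9.3201, -0.1386)

-1.277 -9.320 -0.139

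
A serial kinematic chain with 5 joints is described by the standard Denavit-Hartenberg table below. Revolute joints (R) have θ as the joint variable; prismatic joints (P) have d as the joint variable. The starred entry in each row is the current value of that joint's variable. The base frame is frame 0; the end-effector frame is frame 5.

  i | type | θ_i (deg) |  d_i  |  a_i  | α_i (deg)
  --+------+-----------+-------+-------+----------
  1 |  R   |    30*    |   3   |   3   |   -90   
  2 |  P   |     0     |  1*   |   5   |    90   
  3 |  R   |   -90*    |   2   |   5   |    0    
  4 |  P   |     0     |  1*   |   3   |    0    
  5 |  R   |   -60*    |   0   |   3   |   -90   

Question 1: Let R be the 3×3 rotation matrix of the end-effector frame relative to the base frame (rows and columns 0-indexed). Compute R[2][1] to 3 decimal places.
End-effector y-axis (col 1 of R) = (0.0000,-0.0000,-1.0000)
R[2][1] = -1.0000

-1.000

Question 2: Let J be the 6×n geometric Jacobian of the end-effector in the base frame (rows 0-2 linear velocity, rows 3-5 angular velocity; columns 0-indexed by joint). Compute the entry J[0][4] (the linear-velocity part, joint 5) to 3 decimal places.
axis z_4 = (0.0000,0.0000,1.0000); lever o_n−o_4 = (-1.5000,-2.5981,0.0000)
cross product → J_v[:, 4] = (2.5981,-1.5000,0.0000)
J_ω[:, 4] = z_4
entry J[0][4] = 2.5981

2.598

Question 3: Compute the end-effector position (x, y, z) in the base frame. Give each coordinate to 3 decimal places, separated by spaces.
8.928 -4.660 6.000

after link 1: o_1 = (2.5981, 1.5000, 3.0000)
after link 2: o_2 = (6.4282, 4.8660, 3.0000)
after link 3: o_3 = (8.9282, 0.5359, 5.0000)
after link 4: o_4 = (10.4282, -2.0622, 6.0000)
after link 5: o_5 = (8.9282, -4.6603, 6.0000)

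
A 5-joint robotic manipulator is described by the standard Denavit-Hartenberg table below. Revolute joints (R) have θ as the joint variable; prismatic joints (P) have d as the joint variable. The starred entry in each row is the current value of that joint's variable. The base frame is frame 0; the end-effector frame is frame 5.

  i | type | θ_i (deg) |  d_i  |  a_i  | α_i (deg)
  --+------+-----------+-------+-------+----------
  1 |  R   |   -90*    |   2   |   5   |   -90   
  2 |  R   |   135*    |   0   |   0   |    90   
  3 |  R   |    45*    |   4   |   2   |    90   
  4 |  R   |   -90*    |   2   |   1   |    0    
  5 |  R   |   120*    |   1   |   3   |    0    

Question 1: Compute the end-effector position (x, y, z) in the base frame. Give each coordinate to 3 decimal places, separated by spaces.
1.130 -4.383 -4.981

after link 1: o_1 = (0.0000, -5.0000, 2.0000)
after link 2: o_2 = (0.0000, -5.0000, 2.0000)
after link 3: o_3 = (1.4142, -6.8284, -1.8284)
after link 4: o_4 = (0.0000, -5.1213, -2.1213)
after link 5: o_5 = (1.1300, -4.3829, -4.9810)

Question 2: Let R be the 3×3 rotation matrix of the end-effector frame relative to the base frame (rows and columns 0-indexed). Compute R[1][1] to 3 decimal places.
End-effector y-axis (col 1 of R) = (-0.3536,-0.8624,-0.3624)
R[1][1] = -0.8624

-0.862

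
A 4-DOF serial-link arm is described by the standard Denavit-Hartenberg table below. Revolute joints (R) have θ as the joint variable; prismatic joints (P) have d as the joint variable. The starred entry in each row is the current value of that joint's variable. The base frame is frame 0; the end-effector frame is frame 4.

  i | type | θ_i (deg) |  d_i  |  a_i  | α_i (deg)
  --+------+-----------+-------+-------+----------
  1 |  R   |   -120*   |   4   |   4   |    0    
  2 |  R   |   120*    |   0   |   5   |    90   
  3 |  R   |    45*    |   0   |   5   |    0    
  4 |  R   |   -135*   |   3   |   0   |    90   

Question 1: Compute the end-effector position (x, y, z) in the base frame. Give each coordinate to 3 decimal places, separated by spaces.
after link 1: o_1 = (-2.0000, -3.4641, 4.0000)
after link 2: o_2 = (3.0000, -3.4641, 4.0000)
after link 3: o_3 = (6.5355, -3.4641, 7.5355)
after link 4: o_4 = (6.5355, -6.4641, 7.5355)

6.536 -6.464 7.536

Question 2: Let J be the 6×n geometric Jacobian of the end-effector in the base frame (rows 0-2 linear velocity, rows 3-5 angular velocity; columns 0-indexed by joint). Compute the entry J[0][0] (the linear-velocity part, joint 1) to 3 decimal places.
6.464

axis z_0 = ẑ; lever o_n−o_0 = (6.5355,-6.4641,7.5355)
cross product → J_v[:, 0] = (6.4641,6.5355,-0.0000)
J_ω[:, 0] = z_0
entry J[0][0] = 6.4641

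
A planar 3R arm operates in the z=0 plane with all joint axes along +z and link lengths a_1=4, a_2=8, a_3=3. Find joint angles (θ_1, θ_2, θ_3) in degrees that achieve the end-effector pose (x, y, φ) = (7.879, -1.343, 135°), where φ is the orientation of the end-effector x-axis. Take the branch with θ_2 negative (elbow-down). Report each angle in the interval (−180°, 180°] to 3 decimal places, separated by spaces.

wrist centre = target − a_3·(cos φ, sin φ) = (10.0003, -3.4643)
cos θ_2 = (112.0079−4²−8²)/(2·4·8) = 0.5001; θ_2 = -59.9918° (elbow-down)
β = atan2(-3.4643,10.0003) = -19.1072°; ψ = atan2(-6.9276,8.0010) = -40.8875°
θ_1 = β − ψ = 21.7804°
θ_3 = φ − θ_1 − θ_2 = 173.2114° (wrapped to (-180°,180°])

21.780 -59.992 173.211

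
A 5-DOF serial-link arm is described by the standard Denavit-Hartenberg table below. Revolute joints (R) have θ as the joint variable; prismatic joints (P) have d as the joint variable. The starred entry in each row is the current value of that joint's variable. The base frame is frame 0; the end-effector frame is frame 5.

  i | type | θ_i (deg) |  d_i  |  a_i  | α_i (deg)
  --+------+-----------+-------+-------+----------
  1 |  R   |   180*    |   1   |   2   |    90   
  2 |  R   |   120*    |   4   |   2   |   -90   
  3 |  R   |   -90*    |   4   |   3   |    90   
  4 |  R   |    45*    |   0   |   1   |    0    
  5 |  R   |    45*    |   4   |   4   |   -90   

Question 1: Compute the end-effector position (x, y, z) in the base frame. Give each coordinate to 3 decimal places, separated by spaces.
after link 1: o_1 = (-2.0000, 0.0000, 1.0000)
after link 2: o_2 = (-1.0000, 4.0000, 2.7321)
after link 3: o_3 = (2.4641, 7.0000, 0.7321)
after link 4: o_4 = (3.0765, 7.7071, 0.3785)
after link 5: o_5 = (4.5406, 7.7071, -5.0856)

4.541 7.707 -5.086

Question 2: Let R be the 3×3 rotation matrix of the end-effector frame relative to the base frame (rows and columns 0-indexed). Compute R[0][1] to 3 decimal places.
End-effector y-axis (col 1 of R) = (0.5000,-0.0000,0.8660)
R[0][1] = 0.5000

0.500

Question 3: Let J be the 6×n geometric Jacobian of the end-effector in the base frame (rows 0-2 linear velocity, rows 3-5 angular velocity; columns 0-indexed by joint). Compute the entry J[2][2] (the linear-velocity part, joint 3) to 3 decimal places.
axis z_2 = (0.8660,-0.0000,-0.5000); lever o_n−o_2 = (5.5406,3.7071,-7.8177)
cross product → J_v[:, 2] = (1.8536,4.0000,3.2104)
J_ω[:, 2] = z_2
entry J[2][2] = 3.2104

3.210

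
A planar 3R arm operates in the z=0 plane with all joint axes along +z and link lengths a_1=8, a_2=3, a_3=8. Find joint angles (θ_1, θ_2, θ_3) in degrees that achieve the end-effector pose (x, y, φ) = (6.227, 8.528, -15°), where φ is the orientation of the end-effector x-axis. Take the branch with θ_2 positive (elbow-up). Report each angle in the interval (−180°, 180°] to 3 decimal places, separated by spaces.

90.009 29.973 -134.982

wrist centre = target − a_3·(cos φ, sin φ) = (-1.5004, 10.5986)
cos θ_2 = (114.5805−8²−3²)/(2·8·3) = 0.8663; θ_2 = 29.9730° (elbow-up)
β = atan2(10.5986,-1.5004) = 98.0577°; ψ = atan2(1.4988,10.5988) = 8.0488°
θ_1 = β − ψ = 90.0088°
θ_3 = φ − θ_1 − θ_2 = -134.9818° (wrapped to (-180°,180°])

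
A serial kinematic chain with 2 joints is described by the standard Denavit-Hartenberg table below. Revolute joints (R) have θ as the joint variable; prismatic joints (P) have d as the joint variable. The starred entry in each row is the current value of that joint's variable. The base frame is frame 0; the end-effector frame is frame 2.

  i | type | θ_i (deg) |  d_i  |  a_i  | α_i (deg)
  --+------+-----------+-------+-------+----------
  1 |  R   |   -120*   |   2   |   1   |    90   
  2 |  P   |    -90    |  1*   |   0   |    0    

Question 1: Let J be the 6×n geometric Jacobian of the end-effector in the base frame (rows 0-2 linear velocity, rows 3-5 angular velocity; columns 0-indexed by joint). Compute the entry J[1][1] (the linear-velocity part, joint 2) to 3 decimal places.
prismatic axis z_1 = (-0.8660,0.5000,0.0000)
J_v[:, 1] = z_1; J_ω[:, 1] = (0,0,0)
entry J[1][1] = 0.5000

0.500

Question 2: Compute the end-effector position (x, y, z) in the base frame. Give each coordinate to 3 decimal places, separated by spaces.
after link 1: o_1 = (-0.5000, -0.8660, 2.0000)
after link 2: o_2 = (-1.3660, -0.3660, 2.0000)

-1.366 -0.366 2.000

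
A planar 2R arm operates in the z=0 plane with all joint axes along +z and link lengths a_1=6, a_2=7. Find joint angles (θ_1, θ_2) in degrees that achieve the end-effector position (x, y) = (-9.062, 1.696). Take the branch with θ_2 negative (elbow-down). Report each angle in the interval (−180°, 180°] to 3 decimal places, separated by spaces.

cos θ_2 = (84.9963−6²−7²)/(2·6·7) = -0.0000; θ_2 = -90.0026° (elbow-down)
β = atan2(1.6960,-9.0620) = 169.3994°; ψ = atan2(-7.0000,5.9997) = -49.4002°
θ_1 = β − ψ = 218.7996°

-141.200 -90.003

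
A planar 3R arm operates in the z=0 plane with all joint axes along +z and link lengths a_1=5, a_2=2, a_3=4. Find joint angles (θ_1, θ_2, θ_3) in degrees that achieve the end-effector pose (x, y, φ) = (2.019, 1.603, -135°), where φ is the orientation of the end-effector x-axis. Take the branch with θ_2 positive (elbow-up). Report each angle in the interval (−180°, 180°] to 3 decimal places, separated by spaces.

wrist centre = target − a_3·(cos φ, sin φ) = (4.8474, 4.4314)
cos θ_2 = (43.1351−5²−2²)/(2·5·2) = 0.7068; θ_2 = 45.0285° (elbow-up)
β = atan2(4.4314,4.8474) = 42.4330°; ψ = atan2(1.4149,6.4135) = 12.4410°
θ_1 = β − ψ = 29.9919°
θ_3 = φ − θ_1 − θ_2 = 149.9795° (wrapped to (-180°,180°])

29.992 45.029 149.980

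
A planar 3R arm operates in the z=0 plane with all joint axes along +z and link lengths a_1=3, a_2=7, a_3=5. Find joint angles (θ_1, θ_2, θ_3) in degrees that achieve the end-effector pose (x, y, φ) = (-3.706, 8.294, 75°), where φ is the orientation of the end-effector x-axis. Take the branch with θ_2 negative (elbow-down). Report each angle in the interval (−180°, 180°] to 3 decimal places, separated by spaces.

-120.006 -119.996 -44.998

wrist centre = target − a_3·(cos φ, sin φ) = (-5.0001, 3.4644)
cos θ_2 = (37.0028−3²−7²)/(2·3·7) = -0.4999; θ_2 = -119.9956° (elbow-down)
β = atan2(3.4644,-5.0001) = 145.2834°; ψ = atan2(-6.0624,-0.4995) = -94.7104°
θ_1 = β − ψ = 239.9938°
θ_3 = φ − θ_1 − θ_2 = -44.9982° (wrapped to (-180°,180°])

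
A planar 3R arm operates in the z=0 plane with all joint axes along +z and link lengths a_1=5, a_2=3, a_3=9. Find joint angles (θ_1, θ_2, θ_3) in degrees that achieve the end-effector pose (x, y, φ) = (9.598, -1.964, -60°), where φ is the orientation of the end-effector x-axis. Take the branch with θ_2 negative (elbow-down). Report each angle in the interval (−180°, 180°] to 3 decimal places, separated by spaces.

60.000 -29.998 -90.002

wrist centre = target − a_3·(cos φ, sin φ) = (5.0980, 5.8302)
cos θ_2 = (59.9812−5²−3²)/(2·5·3) = 0.8660; θ_2 = -29.9984° (elbow-down)
β = atan2(5.8302,5.0980) = 48.8333°; ψ = atan2(-1.4999,7.5981) = -11.1671°
θ_1 = β − ψ = 60.0003°
θ_3 = φ − θ_1 − θ_2 = -90.0019° (wrapped to (-180°,180°])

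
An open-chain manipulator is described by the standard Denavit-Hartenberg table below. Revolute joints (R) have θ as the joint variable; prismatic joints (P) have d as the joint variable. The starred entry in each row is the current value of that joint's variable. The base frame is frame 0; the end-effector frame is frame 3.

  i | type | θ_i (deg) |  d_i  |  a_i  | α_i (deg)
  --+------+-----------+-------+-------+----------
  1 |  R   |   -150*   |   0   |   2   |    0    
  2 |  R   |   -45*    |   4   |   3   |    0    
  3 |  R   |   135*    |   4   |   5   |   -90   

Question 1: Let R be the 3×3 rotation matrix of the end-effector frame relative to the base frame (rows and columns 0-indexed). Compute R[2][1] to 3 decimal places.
-1.000

End-effector y-axis (col 1 of R) = (0.0000,0.0000,-1.0000)
R[2][1] = -1.0000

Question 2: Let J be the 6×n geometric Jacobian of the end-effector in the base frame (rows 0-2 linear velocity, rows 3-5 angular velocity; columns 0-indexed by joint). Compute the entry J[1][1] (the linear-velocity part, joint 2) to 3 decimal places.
-0.398

axis z_1 = (0.0000,0.0000,1.0000); lever o_n−o_1 = (-0.3978,-3.5537,8.0000)
cross product → J_v[:, 1] = (3.5537,-0.3978,0.0000)
J_ω[:, 1] = z_1
entry J[1][1] = -0.3978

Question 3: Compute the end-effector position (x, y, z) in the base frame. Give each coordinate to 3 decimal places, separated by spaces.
-2.130 -4.554 8.000

after link 1: o_1 = (-1.7321, -1.0000, 0.0000)
after link 2: o_2 = (-4.6298, -0.2235, 4.0000)
after link 3: o_3 = (-2.1298, -4.5537, 8.0000)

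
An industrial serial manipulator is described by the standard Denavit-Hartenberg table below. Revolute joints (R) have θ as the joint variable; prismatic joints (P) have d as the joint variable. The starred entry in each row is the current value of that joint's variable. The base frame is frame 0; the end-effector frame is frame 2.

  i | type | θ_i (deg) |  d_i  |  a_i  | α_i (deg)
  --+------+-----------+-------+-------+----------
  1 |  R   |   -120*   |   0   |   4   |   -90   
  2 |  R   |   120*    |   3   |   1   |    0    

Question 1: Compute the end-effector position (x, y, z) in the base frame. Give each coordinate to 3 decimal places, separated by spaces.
0.848 -4.531 -0.866

after link 1: o_1 = (-2.0000, -3.4641, 0.0000)
after link 2: o_2 = (0.8481, -4.5311, -0.8660)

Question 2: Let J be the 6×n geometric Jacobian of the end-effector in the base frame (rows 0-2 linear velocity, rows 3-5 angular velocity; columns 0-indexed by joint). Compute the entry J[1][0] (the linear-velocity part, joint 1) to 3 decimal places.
0.848

axis z_0 = ẑ; lever o_n−o_0 = (0.8481,-4.5311,-0.8660)
cross product → J_v[:, 0] = (4.5311,0.8481,-0.0000)
J_ω[:, 0] = z_0
entry J[1][0] = 0.8481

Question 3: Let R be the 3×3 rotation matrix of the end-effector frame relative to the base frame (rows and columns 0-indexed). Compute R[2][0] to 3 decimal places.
End-effector x-axis (col 0 of R) = (0.2500,0.4330,-0.8660)
R[2][0] = -0.8660

-0.866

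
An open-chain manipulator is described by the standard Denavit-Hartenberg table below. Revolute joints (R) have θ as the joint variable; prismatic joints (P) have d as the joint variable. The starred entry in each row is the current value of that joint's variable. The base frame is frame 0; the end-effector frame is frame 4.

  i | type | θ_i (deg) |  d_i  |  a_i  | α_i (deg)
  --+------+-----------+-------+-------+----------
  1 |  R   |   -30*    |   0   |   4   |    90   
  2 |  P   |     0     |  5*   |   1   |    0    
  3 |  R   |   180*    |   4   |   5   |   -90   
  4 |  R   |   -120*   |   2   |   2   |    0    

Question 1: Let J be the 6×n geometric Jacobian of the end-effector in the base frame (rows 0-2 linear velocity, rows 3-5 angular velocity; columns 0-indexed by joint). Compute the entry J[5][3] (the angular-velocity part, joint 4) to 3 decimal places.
-1.000

axis z_3 = (-0.0000,-0.0000,-1.0000); lever o_n−o_3 = (-0.0000,-2.0000,-2.0000)
cross product → J_v[:, 3] = (-2.0000,0.0000,0.0000)
J_ω[:, 3] = z_3
entry J[5][3] = -1.0000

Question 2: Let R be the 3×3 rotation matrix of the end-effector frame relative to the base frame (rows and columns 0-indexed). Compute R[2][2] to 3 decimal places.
-1.000

End-effector z-axis (col 2 of R) = (-0.0000,-0.0000,-1.0000)
R[2][2] = -1.0000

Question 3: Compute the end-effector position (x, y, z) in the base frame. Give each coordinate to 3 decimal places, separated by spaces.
after link 1: o_1 = (3.4641, -2.0000, 0.0000)
after link 2: o_2 = (1.8301, -6.8301, 0.0000)
after link 3: o_3 = (-4.5000, -7.7942, 0.0000)
after link 4: o_4 = (-4.5000, -9.7942, -2.0000)

-4.500 -9.794 -2.000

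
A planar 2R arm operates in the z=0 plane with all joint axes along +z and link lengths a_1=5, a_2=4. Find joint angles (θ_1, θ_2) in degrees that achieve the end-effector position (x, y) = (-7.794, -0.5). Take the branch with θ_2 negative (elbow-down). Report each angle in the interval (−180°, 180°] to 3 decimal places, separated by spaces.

-149.997 -60.006

cos θ_2 = (60.9964−5²−4²)/(2·5·4) = 0.4999; θ_2 = -60.0059° (elbow-down)
β = atan2(-0.5000,-7.7940) = -176.3294°; ψ = atan2(-3.4643,6.9996) = -26.3320°
θ_1 = β − ψ = -149.9974°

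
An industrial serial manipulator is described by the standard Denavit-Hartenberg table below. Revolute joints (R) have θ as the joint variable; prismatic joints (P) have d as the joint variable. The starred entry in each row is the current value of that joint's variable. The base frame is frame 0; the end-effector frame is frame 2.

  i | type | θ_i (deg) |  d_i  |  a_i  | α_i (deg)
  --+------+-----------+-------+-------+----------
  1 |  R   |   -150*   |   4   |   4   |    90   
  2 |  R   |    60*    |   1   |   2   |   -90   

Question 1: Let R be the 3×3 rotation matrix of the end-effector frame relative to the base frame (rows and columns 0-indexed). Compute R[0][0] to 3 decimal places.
-0.433

End-effector x-axis (col 0 of R) = (-0.4330,-0.2500,0.8660)
R[0][0] = -0.4330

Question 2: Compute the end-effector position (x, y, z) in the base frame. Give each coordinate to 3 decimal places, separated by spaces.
after link 1: o_1 = (-3.4641, -2.0000, 4.0000)
after link 2: o_2 = (-4.8301, -1.6340, 5.7321)

-4.830 -1.634 5.732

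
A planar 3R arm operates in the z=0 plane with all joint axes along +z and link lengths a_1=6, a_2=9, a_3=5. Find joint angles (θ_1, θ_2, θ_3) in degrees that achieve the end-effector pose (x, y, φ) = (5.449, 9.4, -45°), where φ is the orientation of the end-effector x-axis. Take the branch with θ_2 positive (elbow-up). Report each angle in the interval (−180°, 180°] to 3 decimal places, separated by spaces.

wrist centre = target − a_3·(cos φ, sin φ) = (1.9135, 12.9355)
cos θ_2 = (170.9894−6²−9²)/(2·6·9) = 0.4999; θ_2 = 60.0065° (elbow-up)
β = atan2(12.9355,1.9135) = 81.5856°; ψ = atan2(7.7947,10.4991) = 36.5909°
θ_1 = β − ψ = 44.9948°
θ_3 = φ − θ_1 − θ_2 = -150.0013° (wrapped to (-180°,180°])

44.995 60.006 -150.001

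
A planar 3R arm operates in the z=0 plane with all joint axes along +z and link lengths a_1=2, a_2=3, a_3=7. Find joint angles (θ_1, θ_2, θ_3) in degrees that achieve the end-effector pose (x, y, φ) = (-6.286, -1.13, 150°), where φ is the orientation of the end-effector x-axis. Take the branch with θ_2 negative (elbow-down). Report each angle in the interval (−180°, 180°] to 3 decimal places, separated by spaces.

-65.539 -44.988 -99.473

wrist centre = target − a_3·(cos φ, sin φ) = (-0.2238, -4.6300)
cos θ_2 = (21.4870−2²−3²)/(2·2·3) = 0.7072; θ_2 = -44.9884° (elbow-down)
β = atan2(-4.6300,-0.2238) = -92.7676°; ψ = atan2(-2.1209,4.1217) = -27.2286°
θ_1 = β − ψ = -65.5390°
θ_3 = φ − θ_1 − θ_2 = -99.4725° (wrapped to (-180°,180°])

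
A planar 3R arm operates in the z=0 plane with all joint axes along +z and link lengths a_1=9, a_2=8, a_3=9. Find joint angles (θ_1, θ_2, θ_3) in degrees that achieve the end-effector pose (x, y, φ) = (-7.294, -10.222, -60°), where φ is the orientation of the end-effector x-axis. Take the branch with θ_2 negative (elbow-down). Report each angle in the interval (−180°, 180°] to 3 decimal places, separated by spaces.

wrist centre = target − a_3·(cos φ, sin φ) = (-11.7940, -2.4278)
cos θ_2 = (144.9925−9²−8²)/(2·9·8) = -0.0001; θ_2 = -90.0030° (elbow-down)
β = atan2(-2.4278,-11.7940) = -168.3683°; ψ = atan2(-8.0000,8.9996) = -41.6349°
θ_1 = β − ψ = -126.7334°
θ_3 = φ − θ_1 − θ_2 = 156.7364° (wrapped to (-180°,180°])

-126.733 -90.003 156.736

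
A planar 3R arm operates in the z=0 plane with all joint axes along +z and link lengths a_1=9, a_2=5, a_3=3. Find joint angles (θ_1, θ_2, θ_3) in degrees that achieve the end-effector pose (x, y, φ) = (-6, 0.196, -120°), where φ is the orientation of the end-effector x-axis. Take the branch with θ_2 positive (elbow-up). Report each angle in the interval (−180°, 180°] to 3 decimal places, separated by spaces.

wrist centre = target − a_3·(cos φ, sin φ) = (-4.5000, 2.7941)
cos θ_2 = (28.0569−9²−5²)/(2·9·5) = -0.8660; θ_2 = 150.0011° (elbow-up)
β = atan2(2.7941,-4.5000) = 148.1636°; ψ = atan2(2.4999,4.6698) = 28.1617°
θ_1 = β − ψ = 120.0019°
θ_3 = φ − θ_1 − θ_2 = -30.0030° (wrapped to (-180°,180°])

120.002 150.001 -30.003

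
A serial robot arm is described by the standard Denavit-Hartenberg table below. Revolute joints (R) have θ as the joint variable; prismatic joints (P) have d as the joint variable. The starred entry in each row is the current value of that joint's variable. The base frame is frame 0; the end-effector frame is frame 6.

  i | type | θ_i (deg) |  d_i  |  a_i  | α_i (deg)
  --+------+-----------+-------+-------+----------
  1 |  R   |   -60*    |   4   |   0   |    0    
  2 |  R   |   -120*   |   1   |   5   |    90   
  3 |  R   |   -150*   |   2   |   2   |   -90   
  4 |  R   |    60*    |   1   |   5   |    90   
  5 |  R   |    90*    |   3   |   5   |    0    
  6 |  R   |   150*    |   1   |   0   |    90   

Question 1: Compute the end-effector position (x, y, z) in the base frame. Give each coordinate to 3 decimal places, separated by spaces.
-1.103 -0.330 -4.178

after link 1: o_1 = (0.0000, 0.0000, 4.0000)
after link 2: o_2 = (-5.0000, -0.0000, 5.0000)
after link 3: o_3 = (-3.2679, 2.0000, 4.0000)
after link 4: o_4 = (-1.6029, -2.3301, 1.8840)
after link 5: o_5 = (-1.8529, -0.8301, -3.7452)
after link 6: o_6 = (-1.1029, -0.3301, -4.1782)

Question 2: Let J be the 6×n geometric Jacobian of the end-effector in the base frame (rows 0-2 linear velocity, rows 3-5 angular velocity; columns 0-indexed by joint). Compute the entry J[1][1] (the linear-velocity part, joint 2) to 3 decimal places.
-1.103

axis z_1 = (0.0000,0.0000,1.0000); lever o_n−o_1 = (-1.1029,-0.3301,-8.1782)
cross product → J_v[:, 1] = (0.3301,-1.1029,0.0000)
J_ω[:, 1] = z_1
entry J[1][1] = -1.1029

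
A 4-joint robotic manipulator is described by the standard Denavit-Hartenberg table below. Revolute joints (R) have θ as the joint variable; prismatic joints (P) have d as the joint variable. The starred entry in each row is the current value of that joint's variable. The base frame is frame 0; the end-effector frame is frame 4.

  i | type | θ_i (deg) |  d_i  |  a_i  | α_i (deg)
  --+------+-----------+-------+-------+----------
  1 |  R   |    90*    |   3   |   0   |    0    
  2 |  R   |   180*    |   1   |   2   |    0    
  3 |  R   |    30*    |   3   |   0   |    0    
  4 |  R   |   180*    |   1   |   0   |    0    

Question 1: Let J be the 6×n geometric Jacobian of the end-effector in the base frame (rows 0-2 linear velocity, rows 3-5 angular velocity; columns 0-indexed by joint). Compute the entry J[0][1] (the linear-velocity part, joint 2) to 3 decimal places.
2.000

axis z_1 = (0.0000,0.0000,1.0000); lever o_n−o_1 = (-0.0000,-2.0000,5.0000)
cross product → J_v[:, 1] = (2.0000,-0.0000,0.0000)
J_ω[:, 1] = z_1
entry J[0][1] = 2.0000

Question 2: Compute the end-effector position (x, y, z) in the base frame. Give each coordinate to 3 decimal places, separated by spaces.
after link 1: o_1 = (0.0000, 0.0000, 3.0000)
after link 2: o_2 = (-0.0000, -2.0000, 4.0000)
after link 3: o_3 = (-0.0000, -2.0000, 7.0000)
after link 4: o_4 = (-0.0000, -2.0000, 8.0000)

-0.000 -2.000 8.000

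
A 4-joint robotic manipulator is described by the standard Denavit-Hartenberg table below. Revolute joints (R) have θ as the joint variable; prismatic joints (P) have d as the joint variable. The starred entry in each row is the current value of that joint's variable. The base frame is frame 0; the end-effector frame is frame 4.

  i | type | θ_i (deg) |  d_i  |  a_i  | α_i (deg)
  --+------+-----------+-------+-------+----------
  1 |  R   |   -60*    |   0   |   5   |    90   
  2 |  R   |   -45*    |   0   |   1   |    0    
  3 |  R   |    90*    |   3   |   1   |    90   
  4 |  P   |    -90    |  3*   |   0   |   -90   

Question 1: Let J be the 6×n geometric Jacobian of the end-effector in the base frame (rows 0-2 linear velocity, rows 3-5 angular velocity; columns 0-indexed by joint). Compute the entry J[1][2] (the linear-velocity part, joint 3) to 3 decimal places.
axis z_2 = (-0.8660,-0.5000,0.0000); lever o_n−o_2 = (-1.1839,-3.9495,-1.4142)
cross product → J_v[:, 2] = (0.7071,-1.2247,2.8284)
J_ω[:, 2] = z_2
entry J[1][2] = -1.2247

-1.225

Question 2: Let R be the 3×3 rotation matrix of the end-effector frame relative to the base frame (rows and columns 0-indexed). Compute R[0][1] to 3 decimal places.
-0.354

End-effector y-axis (col 1 of R) = (-0.3536,0.6124,0.7071)
R[0][1] = -0.3536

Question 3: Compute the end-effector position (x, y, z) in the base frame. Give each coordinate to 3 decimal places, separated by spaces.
1.670 -8.892 -2.121

after link 1: o_1 = (2.5000, -4.3301, 0.0000)
after link 2: o_2 = (2.8536, -4.9425, -0.7071)
after link 3: o_3 = (0.6090, -7.0549, 0.0000)
after link 4: o_4 = (1.6697, -8.8920, -2.1213)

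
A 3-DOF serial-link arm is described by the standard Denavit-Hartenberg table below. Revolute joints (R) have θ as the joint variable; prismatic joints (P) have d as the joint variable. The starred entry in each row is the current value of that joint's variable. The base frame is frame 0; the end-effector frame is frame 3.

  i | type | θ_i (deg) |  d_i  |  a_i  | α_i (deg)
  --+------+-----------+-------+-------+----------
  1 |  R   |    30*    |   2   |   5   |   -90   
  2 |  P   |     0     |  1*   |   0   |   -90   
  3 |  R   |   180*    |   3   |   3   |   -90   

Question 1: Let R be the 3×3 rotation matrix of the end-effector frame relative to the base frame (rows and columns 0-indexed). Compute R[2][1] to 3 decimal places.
1.000

End-effector y-axis (col 1 of R) = (0.0000,-0.0000,1.0000)
R[2][1] = 1.0000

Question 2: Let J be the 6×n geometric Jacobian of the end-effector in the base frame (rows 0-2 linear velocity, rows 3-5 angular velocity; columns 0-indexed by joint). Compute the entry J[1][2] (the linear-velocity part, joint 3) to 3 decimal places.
2.598

axis z_2 = (-0.0000,0.0000,-1.0000); lever o_n−o_2 = (-2.5981,-1.5000,-3.0000)
cross product → J_v[:, 2] = (-1.5000,2.5981,0.0000)
J_ω[:, 2] = z_2
entry J[1][2] = 2.5981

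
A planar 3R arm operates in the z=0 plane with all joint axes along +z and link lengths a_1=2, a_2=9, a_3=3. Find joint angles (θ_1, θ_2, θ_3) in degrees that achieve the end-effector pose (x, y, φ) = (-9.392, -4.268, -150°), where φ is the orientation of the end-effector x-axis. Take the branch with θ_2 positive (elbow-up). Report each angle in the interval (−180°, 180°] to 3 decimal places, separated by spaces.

59.986 150.012 0.001

wrist centre = target − a_3·(cos φ, sin φ) = (-6.7939, -2.7680)
cos θ_2 = (53.8192−2²−9²)/(2·2·9) = -0.8661; θ_2 = 150.0123° (elbow-up)
β = atan2(-2.7680,-6.7939) = -157.8329°; ψ = atan2(4.4983,-5.7952) = 142.1808°
θ_1 = β − ψ = -300.0137°
θ_3 = φ − θ_1 − θ_2 = 0.0014° (wrapped to (-180°,180°])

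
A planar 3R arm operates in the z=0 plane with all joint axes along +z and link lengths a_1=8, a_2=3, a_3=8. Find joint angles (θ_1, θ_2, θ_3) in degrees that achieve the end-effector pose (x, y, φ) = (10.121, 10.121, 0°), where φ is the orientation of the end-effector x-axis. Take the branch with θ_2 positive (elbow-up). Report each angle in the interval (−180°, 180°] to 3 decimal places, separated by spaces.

66.324 45.013 -111.337

wrist centre = target − a_3·(cos φ, sin φ) = (2.1210, 10.1210)
cos θ_2 = (106.9333−8²−3²)/(2·8·3) = 0.7069; θ_2 = 45.0132° (elbow-up)
β = atan2(10.1210,2.1210) = 78.1641°; ψ = atan2(2.1218,10.1208) = 11.8405°
θ_1 = β − ψ = 66.3237°
θ_3 = φ − θ_1 − θ_2 = -111.3369° (wrapped to (-180°,180°])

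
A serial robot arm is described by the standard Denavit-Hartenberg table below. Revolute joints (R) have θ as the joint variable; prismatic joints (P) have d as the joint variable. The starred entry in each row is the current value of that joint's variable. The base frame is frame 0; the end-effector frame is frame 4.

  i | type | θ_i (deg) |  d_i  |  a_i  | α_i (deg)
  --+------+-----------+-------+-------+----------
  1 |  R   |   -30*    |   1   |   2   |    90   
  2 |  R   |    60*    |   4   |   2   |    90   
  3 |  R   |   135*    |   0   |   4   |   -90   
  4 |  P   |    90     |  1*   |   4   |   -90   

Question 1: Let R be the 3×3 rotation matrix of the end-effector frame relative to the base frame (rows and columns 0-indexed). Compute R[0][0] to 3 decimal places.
-0.750

End-effector x-axis (col 0 of R) = (-0.7500,0.4330,0.5000)
R[0][0] = -0.7500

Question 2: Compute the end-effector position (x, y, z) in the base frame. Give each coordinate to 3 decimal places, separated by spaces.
after link 1: o_1 = (1.7321, -1.0000, 1.0000)
after link 2: o_2 = (0.5981, -4.9641, 2.7321)
after link 3: o_3 = (-2.0409, -6.7065, 0.2826)
after link 4: o_4 = (-4.9935, -4.1853, 1.6702)

-4.994 -4.185 1.670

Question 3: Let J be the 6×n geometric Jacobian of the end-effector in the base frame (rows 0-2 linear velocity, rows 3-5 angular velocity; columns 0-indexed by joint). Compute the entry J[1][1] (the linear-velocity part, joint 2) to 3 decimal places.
0.335

axis z_1 = (-0.5000,-0.8660,0.0000); lever o_n−o_1 = (-6.7256,-3.1853,0.6702)
cross product → J_v[:, 1] = (-0.5804,0.3351,-4.2319)
J_ω[:, 1] = z_1
entry J[1][1] = 0.3351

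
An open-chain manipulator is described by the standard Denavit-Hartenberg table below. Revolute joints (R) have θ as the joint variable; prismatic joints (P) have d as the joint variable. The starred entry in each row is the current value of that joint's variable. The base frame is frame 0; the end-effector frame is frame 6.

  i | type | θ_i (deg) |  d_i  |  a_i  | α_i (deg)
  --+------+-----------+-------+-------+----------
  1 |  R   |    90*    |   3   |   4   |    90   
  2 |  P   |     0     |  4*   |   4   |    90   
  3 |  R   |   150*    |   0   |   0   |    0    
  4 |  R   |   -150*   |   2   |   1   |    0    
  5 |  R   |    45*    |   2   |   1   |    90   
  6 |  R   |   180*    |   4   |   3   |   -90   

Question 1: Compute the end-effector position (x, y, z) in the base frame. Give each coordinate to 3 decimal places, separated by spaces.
-0.243 10.414 -1.000

after link 1: o_1 = (0.0000, 4.0000, 3.0000)
after link 2: o_2 = (4.0000, 8.0000, 3.0000)
after link 3: o_3 = (4.0000, 8.0000, 3.0000)
after link 4: o_4 = (4.0000, 9.0000, 1.0000)
after link 5: o_5 = (4.7071, 9.7071, -1.0000)
after link 6: o_6 = (-0.2426, 10.4142, -1.0000)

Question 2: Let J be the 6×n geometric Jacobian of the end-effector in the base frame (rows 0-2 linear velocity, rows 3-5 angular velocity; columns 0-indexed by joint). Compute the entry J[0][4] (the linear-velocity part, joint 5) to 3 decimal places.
axis z_4 = (0.0000,-0.0000,-1.0000); lever o_n−o_4 = (-4.2426,1.4142,-2.0000)
cross product → J_v[:, 4] = (1.4142,4.2426,0.0000)
J_ω[:, 4] = z_4
entry J[0][4] = 1.4142

1.414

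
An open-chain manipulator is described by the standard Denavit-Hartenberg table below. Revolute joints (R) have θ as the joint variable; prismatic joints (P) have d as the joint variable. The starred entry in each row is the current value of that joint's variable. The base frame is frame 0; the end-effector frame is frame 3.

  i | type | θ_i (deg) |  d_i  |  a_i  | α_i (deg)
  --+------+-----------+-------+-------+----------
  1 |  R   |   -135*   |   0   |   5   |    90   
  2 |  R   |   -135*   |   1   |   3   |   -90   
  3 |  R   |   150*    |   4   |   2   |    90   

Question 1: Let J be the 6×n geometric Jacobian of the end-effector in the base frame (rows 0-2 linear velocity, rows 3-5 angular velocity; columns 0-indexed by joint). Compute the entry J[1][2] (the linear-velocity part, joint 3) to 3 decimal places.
0.725

axis z_2 = (-0.5000,-0.5000,-0.7071); lever o_n−o_2 = (-2.1589,-3.5731,-1.6037)
cross product → J_v[:, 2] = (-1.7247,0.7247,0.7071)
J_ω[:, 2] = z_2
entry J[1][2] = 0.7247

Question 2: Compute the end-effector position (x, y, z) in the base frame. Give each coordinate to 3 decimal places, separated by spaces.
-4.902 -4.902 -3.725

after link 1: o_1 = (-3.5355, -3.5355, 0.0000)
after link 2: o_2 = (-2.7426, -1.3284, -2.1213)
after link 3: o_3 = (-4.9016, -4.9016, -3.7250)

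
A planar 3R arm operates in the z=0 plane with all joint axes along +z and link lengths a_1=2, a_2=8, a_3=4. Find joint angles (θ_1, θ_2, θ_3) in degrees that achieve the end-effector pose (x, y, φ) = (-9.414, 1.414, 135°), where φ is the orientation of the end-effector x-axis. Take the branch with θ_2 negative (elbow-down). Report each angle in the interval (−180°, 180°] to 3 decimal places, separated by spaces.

-44.991 -135.006 -45.003

wrist centre = target − a_3·(cos φ, sin φ) = (-6.5856, -1.4144)
cos θ_2 = (45.3704−2²−8²)/(2·2·8) = -0.7072; θ_2 = -135.0056° (elbow-down)
β = atan2(-1.4144,-6.5856) = -167.8784°; ψ = atan2(-5.6563,-3.6574) = -122.8870°
θ_1 = β − ψ = -44.9913°
θ_3 = φ − θ_1 − θ_2 = -45.0031° (wrapped to (-180°,180°])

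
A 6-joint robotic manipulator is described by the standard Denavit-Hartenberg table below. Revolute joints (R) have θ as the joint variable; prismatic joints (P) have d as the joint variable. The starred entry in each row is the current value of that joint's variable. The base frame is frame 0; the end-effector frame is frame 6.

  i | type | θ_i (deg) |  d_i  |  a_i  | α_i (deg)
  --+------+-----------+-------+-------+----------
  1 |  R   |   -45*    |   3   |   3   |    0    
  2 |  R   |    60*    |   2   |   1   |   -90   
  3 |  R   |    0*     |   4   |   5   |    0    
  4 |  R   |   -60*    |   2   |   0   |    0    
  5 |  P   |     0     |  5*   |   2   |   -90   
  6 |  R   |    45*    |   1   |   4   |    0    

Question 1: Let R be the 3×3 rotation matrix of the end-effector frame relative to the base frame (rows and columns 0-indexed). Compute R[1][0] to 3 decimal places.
-0.592

End-effector x-axis (col 0 of R) = (0.5245,-0.5915,0.6124)
R[1][0] = -0.5915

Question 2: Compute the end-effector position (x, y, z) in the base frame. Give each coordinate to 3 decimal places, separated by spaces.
after link 1: o_1 = (2.1213, -2.1213, 3.0000)
after link 2: o_2 = (3.0872, -1.8625, 5.0000)
after link 3: o_3 = (6.8816, 3.2953, 5.0000)
after link 4: o_4 = (6.3640, 5.2271, 5.0000)
after link 5: o_5 = (6.0358, 10.3156, 6.7321)
after link 6: o_6 = (8.9704, 8.1737, 8.6815)

8.970 8.174 8.682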